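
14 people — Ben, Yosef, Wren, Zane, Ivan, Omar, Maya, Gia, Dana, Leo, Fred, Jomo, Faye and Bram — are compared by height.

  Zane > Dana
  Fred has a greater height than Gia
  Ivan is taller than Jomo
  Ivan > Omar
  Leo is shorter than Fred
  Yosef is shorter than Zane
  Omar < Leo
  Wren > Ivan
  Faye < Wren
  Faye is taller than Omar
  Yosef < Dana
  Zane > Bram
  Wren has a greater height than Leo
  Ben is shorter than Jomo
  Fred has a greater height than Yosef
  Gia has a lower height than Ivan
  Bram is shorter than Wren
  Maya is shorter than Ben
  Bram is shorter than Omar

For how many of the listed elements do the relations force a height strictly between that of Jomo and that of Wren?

1

The relations place Jomo below Wren. An element lies strictly between them when it is forced above Jomo and also forced below Wren.
Above Jomo: {Ivan}. Below Wren: {Maya, Bram, Ben, Omar, Leo, Gia, Faye, Ivan}.
Intersection: {Ivan} — 1.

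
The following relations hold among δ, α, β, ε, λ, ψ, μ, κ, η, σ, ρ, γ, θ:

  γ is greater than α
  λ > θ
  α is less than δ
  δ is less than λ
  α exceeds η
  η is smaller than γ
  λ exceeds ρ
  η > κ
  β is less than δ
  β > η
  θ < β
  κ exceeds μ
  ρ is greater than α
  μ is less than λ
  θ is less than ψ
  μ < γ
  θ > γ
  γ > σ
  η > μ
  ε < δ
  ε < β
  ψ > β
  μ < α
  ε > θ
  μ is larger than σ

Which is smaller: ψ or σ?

Link the given pairs in sequence: σ < μ; μ < κ; κ < η; η < γ; γ < θ; θ < β; β < ψ.
Together: σ < μ < κ < η < γ < θ < β < ψ.
So σ < ψ; σ is the smaller of the two.

σ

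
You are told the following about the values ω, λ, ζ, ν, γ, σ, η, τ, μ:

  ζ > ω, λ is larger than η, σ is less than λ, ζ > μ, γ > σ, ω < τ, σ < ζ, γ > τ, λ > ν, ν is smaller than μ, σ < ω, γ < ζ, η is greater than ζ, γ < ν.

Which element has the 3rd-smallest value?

Piecing the relations together gives one ordering: σ < ω < τ < γ < ν < μ < ζ < η < λ.
Counting 3 from the smallest end gives τ.

τ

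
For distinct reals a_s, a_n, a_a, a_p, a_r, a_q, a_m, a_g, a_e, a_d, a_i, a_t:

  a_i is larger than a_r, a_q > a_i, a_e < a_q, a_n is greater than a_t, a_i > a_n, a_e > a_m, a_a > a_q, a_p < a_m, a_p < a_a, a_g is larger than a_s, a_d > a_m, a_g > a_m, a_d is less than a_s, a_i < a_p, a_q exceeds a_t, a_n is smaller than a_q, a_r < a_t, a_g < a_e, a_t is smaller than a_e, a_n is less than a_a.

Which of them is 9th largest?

a_i

Piecing the relations together gives one ordering: a_r < a_t < a_n < a_i < a_p < a_m < a_d < a_s < a_g < a_e < a_q < a_a.
Counting 9 from the largest end gives a_i.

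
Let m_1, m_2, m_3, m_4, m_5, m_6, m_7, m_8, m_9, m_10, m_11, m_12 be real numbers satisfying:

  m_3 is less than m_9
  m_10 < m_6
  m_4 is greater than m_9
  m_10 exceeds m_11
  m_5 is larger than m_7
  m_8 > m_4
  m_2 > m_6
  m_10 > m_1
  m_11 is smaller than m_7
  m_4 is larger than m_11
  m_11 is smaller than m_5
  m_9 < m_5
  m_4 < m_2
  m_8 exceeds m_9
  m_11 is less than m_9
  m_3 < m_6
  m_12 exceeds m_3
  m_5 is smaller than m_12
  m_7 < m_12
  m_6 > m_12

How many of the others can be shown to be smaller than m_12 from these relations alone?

From m_12 the given relations immediately reach m_3, m_7, m_5.
From those, m_11, m_9 — 5 in total.
Nothing else is reachable below m_12; 5 in all.

5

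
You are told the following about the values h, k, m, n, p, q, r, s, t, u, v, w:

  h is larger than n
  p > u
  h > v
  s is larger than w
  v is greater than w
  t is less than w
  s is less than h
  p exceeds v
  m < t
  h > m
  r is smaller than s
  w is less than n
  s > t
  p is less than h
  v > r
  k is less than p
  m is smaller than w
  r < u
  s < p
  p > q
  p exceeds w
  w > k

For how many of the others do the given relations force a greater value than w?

Directly above w: n, s, v, p.
One step further: h (5 so far).
No other element is forced above w by the given relations, so the count is 5.

5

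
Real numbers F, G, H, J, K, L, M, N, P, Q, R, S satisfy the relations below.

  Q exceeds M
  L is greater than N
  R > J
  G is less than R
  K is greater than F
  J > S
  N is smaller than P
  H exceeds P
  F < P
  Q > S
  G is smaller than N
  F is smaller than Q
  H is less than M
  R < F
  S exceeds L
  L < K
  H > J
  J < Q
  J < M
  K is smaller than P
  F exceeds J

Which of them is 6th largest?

F

The consecutive relations fix a unique order: G < N < L < S < J < R < F < K < P < H < M < Q.
Counting 6 from the largest end gives F.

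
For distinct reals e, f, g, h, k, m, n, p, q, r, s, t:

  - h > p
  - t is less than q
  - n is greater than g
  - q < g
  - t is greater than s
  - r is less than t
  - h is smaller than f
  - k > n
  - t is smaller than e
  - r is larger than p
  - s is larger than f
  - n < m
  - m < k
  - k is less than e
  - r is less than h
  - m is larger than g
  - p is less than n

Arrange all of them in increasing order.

The consecutive links are each given: p < r; r < h; h < f; f < s; s < t; t < q; q < g; g < n; n < m; m < k; k < e.

p < r < h < f < s < t < q < g < n < m < k < e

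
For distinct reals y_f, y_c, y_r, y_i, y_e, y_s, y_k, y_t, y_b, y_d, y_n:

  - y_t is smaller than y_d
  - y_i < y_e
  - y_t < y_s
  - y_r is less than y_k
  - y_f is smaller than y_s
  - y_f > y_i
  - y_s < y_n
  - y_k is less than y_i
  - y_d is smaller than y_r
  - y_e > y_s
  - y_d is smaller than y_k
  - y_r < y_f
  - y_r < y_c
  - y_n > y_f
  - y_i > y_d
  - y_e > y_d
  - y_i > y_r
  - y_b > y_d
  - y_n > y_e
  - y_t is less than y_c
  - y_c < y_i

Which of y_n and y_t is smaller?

y_t

y_t < y_d < y_r < y_k < y_i < y_f < y_s < y_e < y_n, by transitivity through y_d, y_r, y_k, y_i, y_f, y_s, y_e.
So y_t < y_n; y_t is the smaller of the two.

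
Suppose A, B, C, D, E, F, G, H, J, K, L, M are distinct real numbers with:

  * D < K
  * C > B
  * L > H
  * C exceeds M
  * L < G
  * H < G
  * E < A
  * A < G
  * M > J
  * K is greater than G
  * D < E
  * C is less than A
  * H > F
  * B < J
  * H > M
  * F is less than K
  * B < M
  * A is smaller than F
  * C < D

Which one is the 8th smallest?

Piecing the relations together gives one ordering: B < J < M < C < D < E < A < F < H < L < G < K.
The 8th smallest is F.

F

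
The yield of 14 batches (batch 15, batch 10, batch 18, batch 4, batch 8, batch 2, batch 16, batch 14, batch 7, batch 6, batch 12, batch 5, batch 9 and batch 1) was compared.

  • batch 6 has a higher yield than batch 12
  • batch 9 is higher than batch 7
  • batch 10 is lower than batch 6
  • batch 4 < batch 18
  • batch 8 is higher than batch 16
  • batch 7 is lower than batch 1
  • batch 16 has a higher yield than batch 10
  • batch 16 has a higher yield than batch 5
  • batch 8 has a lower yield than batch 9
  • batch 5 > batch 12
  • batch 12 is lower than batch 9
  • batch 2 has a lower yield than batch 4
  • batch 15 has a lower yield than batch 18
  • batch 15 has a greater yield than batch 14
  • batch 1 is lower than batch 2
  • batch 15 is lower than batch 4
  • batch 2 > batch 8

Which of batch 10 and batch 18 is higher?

batch 10 < batch 16 < batch 8 < batch 2 < batch 4 < batch 18, by transitivity through batch 16, batch 8, batch 2, batch 4.
So batch 10 < batch 18; batch 18 is the higher of the two.

batch 18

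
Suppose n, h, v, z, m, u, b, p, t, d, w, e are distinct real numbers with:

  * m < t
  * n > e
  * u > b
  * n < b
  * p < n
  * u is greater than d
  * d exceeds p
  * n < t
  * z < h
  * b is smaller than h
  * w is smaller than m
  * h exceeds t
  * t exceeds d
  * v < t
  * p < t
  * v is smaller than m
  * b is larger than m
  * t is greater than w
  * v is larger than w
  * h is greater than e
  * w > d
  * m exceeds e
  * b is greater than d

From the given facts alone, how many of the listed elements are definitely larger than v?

5

Directly above v: m, t.
One step further: b, h (4 so far).
One step further: u (5 so far).
Nothing else is reachable above v; 5 in all.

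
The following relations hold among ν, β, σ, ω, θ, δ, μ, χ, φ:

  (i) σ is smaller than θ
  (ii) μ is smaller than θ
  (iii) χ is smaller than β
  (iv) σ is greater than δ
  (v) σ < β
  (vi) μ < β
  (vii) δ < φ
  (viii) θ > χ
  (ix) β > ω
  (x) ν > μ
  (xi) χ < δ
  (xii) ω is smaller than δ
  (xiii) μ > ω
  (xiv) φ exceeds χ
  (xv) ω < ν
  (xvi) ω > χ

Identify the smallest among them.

Chaining upward from χ: directly above it, ω, δ, θ, β, φ; then μ, σ, ν.
That covers every other element, and nothing is given below χ, so χ is the smallest.

χ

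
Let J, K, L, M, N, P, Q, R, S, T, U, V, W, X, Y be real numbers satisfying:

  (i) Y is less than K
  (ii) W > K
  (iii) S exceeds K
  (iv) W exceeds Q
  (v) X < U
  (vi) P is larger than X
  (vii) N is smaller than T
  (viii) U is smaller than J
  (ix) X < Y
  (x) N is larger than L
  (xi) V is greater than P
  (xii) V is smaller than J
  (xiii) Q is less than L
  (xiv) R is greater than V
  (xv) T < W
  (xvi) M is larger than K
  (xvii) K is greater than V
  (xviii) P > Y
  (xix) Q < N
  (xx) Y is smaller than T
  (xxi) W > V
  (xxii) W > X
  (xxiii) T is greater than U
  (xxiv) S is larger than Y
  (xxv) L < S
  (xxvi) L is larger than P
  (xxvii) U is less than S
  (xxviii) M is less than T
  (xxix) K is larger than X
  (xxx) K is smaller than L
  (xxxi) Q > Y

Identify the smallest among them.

Chaining upward from X: directly above it, Y, P, K, U, W; then V, Q, L, M, T, S, J; then R, N.
That covers every other element, and nothing is given below X, so X is the smallest.

X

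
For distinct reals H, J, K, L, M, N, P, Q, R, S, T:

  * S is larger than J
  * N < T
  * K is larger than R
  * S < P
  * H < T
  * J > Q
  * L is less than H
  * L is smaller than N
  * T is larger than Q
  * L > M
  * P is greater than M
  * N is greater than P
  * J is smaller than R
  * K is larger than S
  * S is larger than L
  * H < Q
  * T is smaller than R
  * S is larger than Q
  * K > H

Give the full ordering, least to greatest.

M < L < H < Q < J < S < P < N < T < R < K

The consecutive links are each given: M < L; L < H; H < Q; Q < J; J < S; S < P; P < N; N < T; T < R; R < K.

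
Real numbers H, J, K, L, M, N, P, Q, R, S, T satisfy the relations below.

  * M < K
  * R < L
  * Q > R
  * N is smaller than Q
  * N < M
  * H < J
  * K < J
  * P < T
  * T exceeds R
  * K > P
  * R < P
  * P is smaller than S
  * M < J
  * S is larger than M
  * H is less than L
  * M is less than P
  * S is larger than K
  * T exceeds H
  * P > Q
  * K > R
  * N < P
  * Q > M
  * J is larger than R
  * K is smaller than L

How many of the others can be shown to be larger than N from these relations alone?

From N the given relations immediately reach M, Q, P.
From those, K, S, J, T — 7 in total.
From those, L — 8 in total.
No other element is forced above N by the given relations, so the count is 8.

8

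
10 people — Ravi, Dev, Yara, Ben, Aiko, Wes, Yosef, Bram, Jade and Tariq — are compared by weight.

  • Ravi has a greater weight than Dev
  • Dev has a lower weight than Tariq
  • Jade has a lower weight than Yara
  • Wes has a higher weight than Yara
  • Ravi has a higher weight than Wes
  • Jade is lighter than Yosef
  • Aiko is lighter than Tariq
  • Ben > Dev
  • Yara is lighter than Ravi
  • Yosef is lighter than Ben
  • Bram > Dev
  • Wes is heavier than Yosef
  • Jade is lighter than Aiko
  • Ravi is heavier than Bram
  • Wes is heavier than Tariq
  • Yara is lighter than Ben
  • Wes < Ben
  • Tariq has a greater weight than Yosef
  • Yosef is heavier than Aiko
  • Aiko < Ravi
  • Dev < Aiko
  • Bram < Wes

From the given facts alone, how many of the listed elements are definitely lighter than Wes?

The elements the relations force below Wes are Jade, Yara, Dev, Aiko, Bram, Yosef, Tariq — no chain reaches any other.
That is 7.

7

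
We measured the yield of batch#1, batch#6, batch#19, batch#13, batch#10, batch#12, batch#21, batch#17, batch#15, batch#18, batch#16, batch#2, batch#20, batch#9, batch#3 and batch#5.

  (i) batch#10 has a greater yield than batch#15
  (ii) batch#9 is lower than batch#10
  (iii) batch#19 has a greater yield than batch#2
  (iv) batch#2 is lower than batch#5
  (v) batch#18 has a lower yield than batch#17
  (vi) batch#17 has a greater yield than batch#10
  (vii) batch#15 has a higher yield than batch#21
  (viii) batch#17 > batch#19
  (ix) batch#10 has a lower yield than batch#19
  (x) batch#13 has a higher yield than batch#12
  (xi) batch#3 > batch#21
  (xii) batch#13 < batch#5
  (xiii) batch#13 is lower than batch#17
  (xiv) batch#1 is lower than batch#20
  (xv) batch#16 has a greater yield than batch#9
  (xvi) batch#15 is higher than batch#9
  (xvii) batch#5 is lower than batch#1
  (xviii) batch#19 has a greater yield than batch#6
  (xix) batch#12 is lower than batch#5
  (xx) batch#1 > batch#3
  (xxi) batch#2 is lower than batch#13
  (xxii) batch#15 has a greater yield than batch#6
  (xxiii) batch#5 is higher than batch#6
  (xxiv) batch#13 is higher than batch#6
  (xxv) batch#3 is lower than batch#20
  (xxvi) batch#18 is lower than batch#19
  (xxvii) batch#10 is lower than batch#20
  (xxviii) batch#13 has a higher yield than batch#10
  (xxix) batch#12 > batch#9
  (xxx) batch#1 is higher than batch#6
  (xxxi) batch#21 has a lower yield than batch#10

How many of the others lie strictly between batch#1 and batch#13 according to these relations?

1

Chaining upward from batch#13 reaches: batch#5, batch#17, batch#20.
Chaining downward from batch#1 reaches: batch#9, batch#2, batch#21, batch#12, batch#6, batch#15, batch#10, batch#5, batch#3.
Strictly between batch#13 and batch#1 are those in both lists: batch#5 — 1 element.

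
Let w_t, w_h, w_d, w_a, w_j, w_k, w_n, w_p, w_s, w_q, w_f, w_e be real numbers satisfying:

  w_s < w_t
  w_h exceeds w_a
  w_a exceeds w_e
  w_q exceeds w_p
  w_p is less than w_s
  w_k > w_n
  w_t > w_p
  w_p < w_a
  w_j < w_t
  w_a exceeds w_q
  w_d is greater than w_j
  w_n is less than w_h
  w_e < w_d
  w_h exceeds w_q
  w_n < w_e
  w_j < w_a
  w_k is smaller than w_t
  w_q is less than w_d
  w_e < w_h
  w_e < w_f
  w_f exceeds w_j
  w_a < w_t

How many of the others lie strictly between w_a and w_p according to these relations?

1

Chaining upward from w_p reaches: w_s, w_q, w_h, w_d, w_t.
Chaining downward from w_a reaches: w_q, w_j, w_n, w_e.
Strictly between w_p and w_a are those in both lists: w_q — 1 element.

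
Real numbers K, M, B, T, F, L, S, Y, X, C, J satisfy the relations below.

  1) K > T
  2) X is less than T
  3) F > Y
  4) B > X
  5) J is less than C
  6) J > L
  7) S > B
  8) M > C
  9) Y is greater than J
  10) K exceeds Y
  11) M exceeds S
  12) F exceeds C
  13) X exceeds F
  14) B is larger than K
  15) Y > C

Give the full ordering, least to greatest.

Nothing is placed below L, so it is least; from there L < J; J < C; C < Y; Y < F; F < X; X < T; T < K; K < B; B < S; S < M, each given directly.

L < J < C < Y < F < X < T < K < B < S < M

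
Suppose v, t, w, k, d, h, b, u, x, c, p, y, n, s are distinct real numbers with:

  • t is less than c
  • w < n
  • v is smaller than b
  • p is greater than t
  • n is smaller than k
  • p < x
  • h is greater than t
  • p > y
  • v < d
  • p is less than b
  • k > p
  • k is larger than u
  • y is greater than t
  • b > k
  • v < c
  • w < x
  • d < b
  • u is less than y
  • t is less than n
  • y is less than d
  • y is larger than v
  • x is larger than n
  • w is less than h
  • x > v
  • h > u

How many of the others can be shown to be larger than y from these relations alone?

From y the given relations immediately reach p, d.
From those, x, k, b — 5 in total.
Nothing else is reachable above y; 5 in all.

5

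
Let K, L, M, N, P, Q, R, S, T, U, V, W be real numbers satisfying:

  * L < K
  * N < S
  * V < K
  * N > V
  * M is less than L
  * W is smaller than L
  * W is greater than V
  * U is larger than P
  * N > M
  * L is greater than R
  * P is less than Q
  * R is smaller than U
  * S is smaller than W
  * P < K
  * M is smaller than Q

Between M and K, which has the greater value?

K

M < N and N < S give M < S.
Then S < W extends the chain to W.
Then W < L extends the chain to L.
With L < K: M < N < S < W < L < K.
So M < K; K is the larger of the two.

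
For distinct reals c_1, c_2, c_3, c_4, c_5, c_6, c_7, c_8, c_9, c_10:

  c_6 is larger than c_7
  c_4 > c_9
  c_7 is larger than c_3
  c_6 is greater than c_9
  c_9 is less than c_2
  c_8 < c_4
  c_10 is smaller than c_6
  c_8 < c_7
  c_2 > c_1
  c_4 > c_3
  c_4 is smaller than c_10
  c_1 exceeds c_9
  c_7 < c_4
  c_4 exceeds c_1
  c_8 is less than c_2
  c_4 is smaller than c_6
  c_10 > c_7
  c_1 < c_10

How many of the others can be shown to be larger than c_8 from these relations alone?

5

Directly above c_8: c_7, c_4, c_2.
One step further: c_10, c_6 (5 so far).
No other element is forced above c_8 by the given relations, so the count is 5.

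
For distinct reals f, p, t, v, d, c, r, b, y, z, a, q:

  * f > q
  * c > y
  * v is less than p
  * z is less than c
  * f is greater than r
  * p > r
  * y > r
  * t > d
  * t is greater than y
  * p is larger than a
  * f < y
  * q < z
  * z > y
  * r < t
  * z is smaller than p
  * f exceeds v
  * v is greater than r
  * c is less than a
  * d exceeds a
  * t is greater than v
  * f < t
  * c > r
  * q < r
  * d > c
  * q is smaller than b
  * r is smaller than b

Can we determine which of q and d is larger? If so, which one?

d

Link the given pairs in sequence: q < r; r < v; v < f; f < y; y < z; z < c; c < a; a < d.
Together: q < r < v < f < y < z < c < a < d.
So d is larger.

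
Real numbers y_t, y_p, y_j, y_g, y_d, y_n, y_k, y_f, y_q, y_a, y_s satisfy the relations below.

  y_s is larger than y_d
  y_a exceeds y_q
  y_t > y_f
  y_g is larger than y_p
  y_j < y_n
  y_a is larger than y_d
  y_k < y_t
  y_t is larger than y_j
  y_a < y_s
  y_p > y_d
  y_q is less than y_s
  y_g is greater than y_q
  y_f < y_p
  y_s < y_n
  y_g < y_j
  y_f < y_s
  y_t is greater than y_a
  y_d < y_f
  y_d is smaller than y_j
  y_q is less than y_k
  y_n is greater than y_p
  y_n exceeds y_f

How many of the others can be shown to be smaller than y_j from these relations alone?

Directly below y_j: y_d, y_g.
One step further: y_q, y_p (4 so far).
One step further: y_f (5 so far).
No other element is forced below y_j by the given relations, so the count is 5.

5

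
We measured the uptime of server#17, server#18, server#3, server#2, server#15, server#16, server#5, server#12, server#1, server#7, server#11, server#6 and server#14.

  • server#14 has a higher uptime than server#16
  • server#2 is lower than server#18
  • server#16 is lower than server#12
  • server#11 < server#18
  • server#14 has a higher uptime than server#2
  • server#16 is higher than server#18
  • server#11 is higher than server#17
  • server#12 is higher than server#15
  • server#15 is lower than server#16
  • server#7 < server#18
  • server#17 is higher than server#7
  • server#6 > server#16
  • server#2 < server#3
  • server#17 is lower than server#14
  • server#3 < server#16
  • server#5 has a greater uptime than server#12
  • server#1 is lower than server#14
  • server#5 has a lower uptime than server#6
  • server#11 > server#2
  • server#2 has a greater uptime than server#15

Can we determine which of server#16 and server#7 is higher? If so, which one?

server#16

server#7 < server#17 and server#17 < server#11 give server#7 < server#11.
With server#11 < server#18: server#7 < server#17 < server#11 < server#18.
Then server#18 < server#16 extends the chain to server#16.
So server#16 is higher.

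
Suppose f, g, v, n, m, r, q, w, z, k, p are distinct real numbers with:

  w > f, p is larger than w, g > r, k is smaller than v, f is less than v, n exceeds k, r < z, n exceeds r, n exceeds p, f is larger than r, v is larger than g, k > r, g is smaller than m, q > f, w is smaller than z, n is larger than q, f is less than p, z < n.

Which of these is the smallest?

f is not least since r < f; w is not least since f < w; k is not least since r < k; z is not least since w < z; g is not least since r < g; m is not least since g < m; p is not least since w < p; q is not least since f < q; n is not least since z < n; v is not least since k < v.
Only r has nothing below it, so r is the smallest.

r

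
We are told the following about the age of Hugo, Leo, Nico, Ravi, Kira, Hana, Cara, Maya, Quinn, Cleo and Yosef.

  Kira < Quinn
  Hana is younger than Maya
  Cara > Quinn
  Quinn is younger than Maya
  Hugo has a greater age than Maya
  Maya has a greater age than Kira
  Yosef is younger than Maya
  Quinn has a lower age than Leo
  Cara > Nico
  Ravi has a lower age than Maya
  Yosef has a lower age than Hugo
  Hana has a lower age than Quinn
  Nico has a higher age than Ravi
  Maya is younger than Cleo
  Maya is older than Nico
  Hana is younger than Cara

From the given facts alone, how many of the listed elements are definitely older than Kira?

6

Directly above Kira: Quinn, Maya.
One step further: Leo, Hugo, Cleo, Cara (6 so far).
No other element is forced above Kira by the given relations, so the count is 6.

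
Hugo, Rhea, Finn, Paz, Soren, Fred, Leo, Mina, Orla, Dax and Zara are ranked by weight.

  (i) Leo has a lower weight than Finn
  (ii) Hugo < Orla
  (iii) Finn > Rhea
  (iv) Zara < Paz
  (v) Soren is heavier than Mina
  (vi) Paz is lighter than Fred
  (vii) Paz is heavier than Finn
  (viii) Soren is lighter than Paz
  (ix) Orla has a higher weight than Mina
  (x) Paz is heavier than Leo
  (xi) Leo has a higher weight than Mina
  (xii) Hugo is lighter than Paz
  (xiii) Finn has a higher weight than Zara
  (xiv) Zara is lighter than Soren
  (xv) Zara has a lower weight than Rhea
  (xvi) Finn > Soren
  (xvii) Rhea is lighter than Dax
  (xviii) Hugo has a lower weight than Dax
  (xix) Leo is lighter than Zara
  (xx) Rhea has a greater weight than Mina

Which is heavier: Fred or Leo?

Fred

Leo < Zara and Zara < Soren give Leo < Soren.
With Soren < Finn: Leo < Zara < Soren < Finn.
With Finn < Paz: Leo < Zara < Soren < Finn < Paz.
With Paz < Fred: Leo < Zara < Soren < Finn < Paz < Fred.
So Leo < Fred; Fred is the heavier of the two.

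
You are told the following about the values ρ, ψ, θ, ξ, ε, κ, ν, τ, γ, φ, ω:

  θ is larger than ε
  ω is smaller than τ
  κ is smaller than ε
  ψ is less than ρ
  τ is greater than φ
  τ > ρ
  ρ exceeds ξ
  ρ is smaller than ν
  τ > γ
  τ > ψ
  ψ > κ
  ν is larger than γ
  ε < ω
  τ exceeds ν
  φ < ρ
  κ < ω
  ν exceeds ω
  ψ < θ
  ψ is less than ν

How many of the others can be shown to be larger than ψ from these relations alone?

Directly above ψ: ρ, θ, ν, τ.
No other element is forced above ψ by the given relations, so the count is 4.

4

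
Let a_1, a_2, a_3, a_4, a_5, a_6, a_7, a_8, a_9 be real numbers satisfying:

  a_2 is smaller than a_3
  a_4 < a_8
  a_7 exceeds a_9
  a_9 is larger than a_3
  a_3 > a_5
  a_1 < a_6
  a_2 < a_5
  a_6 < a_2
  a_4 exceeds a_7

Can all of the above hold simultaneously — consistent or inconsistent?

The single ordering a_1 < a_6 < a_2 < a_5 < a_3 < a_9 < a_7 < a_4 < a_8 satisfies every listed relation, so no contradiction arises.

consistent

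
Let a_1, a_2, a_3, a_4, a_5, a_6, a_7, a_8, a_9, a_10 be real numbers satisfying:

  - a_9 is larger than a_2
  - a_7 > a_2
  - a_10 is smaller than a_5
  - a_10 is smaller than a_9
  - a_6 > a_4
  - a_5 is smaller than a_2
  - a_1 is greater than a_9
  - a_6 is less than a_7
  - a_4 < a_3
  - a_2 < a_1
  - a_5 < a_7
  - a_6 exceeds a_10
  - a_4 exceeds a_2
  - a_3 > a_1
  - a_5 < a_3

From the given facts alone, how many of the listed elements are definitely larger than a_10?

8

From a_10 the given relations immediately reach a_5, a_6, a_9.
From those, a_2, a_7, a_1, a_3 — 7 in total.
From those, a_4 — 8 in total.
Nothing else is reachable above a_10; 8 in all.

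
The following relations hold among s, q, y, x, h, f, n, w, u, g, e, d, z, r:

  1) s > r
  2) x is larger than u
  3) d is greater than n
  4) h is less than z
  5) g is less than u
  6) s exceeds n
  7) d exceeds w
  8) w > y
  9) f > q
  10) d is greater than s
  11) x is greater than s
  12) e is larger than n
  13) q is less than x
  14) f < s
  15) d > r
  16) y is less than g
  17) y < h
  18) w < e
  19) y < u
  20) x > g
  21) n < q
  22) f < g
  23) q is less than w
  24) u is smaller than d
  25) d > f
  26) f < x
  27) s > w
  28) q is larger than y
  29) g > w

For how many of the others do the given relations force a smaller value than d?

9

Directly below d: n, w, f, r, u, s.
One step further: y, q, g (9 so far).
Nothing else is reachable below d; 9 in all.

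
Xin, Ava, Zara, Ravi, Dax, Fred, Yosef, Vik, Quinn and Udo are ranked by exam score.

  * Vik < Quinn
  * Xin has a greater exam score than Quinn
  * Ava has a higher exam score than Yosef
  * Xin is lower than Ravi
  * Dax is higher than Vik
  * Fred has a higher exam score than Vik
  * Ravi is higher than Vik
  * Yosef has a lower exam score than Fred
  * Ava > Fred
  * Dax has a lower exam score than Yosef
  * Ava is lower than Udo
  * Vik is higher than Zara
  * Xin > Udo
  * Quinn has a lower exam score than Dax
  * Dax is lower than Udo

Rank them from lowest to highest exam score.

Zara < Vik < Quinn < Dax < Yosef < Fred < Ava < Udo < Xin < Ravi

Each adjacent pair is fixed by a given relation: Zara < Vik; Vik < Quinn; Quinn < Dax; Dax < Yosef; Yosef < Fred; Fred < Ava; Ava < Udo; Udo < Xin; Xin < Ravi. Chaining them end to end gives the full order.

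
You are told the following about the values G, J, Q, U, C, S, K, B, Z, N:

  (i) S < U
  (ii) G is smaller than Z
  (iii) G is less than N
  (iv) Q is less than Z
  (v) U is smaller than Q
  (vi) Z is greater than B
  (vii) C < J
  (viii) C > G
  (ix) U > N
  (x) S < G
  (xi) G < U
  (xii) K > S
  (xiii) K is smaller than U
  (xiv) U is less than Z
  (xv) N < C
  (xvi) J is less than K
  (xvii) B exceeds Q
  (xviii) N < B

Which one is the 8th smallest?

Q

Chaining the given pairs: S < G < N < C < J < K < U < Q < B < Z.
Counting 8 from the smallest end gives Q.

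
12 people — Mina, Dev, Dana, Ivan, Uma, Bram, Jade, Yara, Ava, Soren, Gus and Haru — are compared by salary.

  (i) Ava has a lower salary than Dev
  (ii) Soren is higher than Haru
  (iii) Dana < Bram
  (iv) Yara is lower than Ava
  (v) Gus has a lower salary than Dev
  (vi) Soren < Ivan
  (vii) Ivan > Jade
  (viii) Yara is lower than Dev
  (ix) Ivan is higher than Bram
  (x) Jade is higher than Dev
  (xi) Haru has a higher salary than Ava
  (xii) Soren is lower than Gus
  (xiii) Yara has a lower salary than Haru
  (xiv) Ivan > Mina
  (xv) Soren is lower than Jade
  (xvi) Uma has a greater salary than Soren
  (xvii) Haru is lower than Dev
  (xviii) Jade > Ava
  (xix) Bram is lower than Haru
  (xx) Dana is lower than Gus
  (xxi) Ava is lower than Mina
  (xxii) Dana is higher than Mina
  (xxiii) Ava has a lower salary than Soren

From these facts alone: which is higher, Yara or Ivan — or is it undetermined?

Ivan

Yara < Ava and Ava < Mina give Yara < Mina.
Then Mina < Dana extends the chain to Dana.
With Dana < Bram: Yara < Ava < Mina < Dana < Bram.
With Bram < Haru: Yara < Ava < Mina < Dana < Bram < Haru.
With Haru < Soren: Yara < Ava < Mina < Dana < Bram < Haru < Soren.
With Soren < Gus: Yara < Ava < Mina < Dana < Bram < Haru < Soren < Gus.
Then Gus < Dev extends the chain to Dev.
Then Dev < Jade extends the chain to Jade.
With Jade < Ivan: Yara < Ava < Mina < Dana < Bram < Haru < Soren < Gus < Dev < Jade < Ivan.
So Ivan is higher.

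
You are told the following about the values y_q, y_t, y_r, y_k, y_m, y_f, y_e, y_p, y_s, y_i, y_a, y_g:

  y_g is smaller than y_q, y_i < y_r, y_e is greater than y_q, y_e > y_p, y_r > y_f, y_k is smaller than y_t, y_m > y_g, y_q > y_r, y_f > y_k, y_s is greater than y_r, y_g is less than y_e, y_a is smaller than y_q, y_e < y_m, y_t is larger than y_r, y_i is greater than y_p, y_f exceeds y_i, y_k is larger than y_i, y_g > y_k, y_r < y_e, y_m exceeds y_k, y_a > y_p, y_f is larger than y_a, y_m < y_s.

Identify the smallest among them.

y_p

Chaining upward from y_p: directly above it, y_i, y_a, y_e; then y_k, y_f, y_r, y_q, y_m; then y_g, y_t, y_s.
That covers every other element, and nothing is given below y_p, so y_p is the smallest.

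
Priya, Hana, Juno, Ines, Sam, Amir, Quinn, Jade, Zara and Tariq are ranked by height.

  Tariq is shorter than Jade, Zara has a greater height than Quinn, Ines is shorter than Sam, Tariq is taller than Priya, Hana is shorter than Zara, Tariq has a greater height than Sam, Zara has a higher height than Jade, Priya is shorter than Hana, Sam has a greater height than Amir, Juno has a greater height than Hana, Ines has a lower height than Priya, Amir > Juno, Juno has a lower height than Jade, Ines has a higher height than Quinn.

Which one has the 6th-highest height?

Piecing the relations together gives one ordering: Quinn < Ines < Priya < Hana < Juno < Amir < Sam < Tariq < Jade < Zara.
Counting 6 from the largest end gives Juno.

Juno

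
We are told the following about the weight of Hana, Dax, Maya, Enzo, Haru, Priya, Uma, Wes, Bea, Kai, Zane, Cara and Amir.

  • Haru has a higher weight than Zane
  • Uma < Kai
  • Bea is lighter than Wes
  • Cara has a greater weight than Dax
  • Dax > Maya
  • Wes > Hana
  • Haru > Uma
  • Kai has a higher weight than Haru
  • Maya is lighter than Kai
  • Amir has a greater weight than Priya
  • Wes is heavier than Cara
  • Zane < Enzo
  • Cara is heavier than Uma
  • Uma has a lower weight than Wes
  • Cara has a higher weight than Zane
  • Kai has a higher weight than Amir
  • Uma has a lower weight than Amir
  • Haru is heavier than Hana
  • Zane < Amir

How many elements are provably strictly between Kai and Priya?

1

The relations place Priya below Kai. An element lies strictly between them when it is forced above Priya and also forced below Kai.
Above Priya: {Amir}. Below Kai: {Maya, Zane, Hana, Uma, Haru, Amir}.
Intersection: {Amir} — 1.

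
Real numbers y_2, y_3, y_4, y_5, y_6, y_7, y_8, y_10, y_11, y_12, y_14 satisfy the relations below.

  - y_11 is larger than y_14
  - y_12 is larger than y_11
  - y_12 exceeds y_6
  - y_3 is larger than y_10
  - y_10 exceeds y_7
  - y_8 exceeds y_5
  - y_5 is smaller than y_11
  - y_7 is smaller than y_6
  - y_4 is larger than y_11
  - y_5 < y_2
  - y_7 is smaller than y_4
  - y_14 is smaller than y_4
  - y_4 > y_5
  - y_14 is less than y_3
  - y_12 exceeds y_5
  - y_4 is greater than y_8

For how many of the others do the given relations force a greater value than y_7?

5

Directly above y_7: y_10, y_6, y_4.
One step further: y_3, y_12 (5 so far).
Nothing else is reachable above y_7; 5 in all.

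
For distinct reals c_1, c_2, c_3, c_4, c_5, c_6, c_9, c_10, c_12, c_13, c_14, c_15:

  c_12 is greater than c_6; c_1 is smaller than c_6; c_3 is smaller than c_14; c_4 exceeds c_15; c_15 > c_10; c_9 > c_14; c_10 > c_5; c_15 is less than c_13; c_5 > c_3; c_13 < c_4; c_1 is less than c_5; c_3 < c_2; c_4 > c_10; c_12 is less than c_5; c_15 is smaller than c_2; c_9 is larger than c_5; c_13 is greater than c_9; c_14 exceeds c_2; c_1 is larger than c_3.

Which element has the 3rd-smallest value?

Chaining the given pairs: c_3 < c_1 < c_6 < c_12 < c_5 < c_10 < c_15 < c_2 < c_14 < c_9 < c_13 < c_4.
The 3rd smallest is c_6.

c_6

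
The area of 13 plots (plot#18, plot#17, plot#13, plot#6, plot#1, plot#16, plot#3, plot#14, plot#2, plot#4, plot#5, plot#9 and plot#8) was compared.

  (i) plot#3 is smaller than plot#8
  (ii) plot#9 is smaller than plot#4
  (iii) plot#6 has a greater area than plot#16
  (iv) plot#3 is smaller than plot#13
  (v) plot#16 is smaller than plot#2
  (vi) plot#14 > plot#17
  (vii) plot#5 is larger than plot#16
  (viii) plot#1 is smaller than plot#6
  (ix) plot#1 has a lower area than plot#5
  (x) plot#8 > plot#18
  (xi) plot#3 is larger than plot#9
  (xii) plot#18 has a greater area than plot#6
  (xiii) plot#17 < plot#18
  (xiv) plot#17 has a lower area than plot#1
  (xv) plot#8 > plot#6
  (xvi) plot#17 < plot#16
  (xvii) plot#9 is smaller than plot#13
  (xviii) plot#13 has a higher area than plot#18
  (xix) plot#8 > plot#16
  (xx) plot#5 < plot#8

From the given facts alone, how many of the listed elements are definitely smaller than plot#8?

From plot#8 the given relations immediately reach plot#16, plot#3, plot#5, plot#6, plot#18.
From those, plot#9, plot#17, plot#1 — 8 in total.
Nothing else is reachable below plot#8; 8 in all.

8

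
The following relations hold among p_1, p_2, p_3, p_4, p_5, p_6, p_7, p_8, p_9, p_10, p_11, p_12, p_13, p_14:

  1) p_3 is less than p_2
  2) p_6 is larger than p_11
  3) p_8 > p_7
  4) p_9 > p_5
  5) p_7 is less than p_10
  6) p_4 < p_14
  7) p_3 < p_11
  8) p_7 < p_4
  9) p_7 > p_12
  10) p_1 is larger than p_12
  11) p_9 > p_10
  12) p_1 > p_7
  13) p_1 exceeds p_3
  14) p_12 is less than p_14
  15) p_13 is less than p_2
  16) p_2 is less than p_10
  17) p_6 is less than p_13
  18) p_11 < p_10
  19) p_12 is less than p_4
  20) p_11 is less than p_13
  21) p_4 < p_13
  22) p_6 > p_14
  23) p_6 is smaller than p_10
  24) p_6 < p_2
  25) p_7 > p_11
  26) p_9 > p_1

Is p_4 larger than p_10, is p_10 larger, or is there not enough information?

p_10

Following the relations from p_4: p_4 < p_14 < p_6 < p_13 < p_2 < p_10.
So p_10 is larger.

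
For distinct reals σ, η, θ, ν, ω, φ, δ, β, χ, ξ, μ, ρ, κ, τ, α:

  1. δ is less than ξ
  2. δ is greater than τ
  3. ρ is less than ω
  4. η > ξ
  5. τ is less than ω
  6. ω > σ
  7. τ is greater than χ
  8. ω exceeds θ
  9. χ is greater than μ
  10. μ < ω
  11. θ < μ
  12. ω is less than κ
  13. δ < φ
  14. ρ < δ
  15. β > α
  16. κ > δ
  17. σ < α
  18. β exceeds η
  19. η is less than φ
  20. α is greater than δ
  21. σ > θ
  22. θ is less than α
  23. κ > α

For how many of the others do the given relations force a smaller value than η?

Directly below η: ξ.
One step further: δ (2 so far).
One step further: ρ, τ (4 so far).
One step further: χ (5 so far).
One step further: μ (6 so far).
One step further: θ (7 so far).
Nothing else is reachable below η; 7 in all.

7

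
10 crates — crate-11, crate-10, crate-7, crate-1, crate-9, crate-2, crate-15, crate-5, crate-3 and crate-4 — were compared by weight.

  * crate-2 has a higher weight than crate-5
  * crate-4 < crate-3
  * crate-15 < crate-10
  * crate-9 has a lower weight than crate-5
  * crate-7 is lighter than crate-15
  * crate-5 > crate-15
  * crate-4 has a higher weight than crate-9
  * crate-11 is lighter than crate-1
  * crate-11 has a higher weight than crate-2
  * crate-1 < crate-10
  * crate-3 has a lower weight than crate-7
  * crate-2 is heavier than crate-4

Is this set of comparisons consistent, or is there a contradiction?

consistent

The single ordering crate-9 < crate-4 < crate-3 < crate-7 < crate-15 < crate-5 < crate-2 < crate-11 < crate-1 < crate-10 satisfies every listed relation, so no contradiction arises.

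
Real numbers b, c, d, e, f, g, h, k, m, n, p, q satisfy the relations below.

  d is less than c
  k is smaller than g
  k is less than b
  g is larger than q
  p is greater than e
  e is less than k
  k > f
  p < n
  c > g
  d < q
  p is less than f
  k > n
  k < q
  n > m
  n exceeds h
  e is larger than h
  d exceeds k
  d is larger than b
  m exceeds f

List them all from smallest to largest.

Each adjacent pair is fixed by a given relation: h < e; e < p; p < f; f < m; m < n; n < k; k < b; b < d; d < q; q < g; g < c. Chaining them end to end gives the full order.

h < e < p < f < m < n < k < b < d < q < g < c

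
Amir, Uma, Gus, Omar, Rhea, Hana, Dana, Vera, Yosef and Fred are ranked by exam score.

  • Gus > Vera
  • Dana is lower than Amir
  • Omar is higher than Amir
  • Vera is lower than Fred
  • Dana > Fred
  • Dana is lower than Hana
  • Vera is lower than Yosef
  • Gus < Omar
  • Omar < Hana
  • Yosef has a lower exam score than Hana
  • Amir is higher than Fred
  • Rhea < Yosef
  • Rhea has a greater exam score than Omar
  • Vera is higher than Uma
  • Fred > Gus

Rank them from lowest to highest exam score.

Uma < Vera < Gus < Fred < Dana < Amir < Omar < Rhea < Yosef < Hana

Nothing is placed below Uma, so it is least; from there Uma < Vera; Vera < Gus; Gus < Fred; Fred < Dana; Dana < Amir; Amir < Omar; Omar < Rhea; Rhea < Yosef; Yosef < Hana, each given directly.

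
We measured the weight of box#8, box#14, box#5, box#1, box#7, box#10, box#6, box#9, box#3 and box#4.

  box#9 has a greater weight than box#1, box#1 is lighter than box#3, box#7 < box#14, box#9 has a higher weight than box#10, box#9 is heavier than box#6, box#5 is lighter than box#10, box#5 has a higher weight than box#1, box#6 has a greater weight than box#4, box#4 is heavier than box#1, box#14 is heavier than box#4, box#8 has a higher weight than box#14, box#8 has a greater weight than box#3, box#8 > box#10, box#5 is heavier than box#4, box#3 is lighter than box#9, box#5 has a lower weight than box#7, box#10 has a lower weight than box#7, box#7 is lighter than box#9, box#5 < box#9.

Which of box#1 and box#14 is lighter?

box#1

Chaining the given relations: box#1 < box#4 < box#5 < box#10 < box#7 < box#14.
So box#1 < box#14; box#1 is the lighter of the two.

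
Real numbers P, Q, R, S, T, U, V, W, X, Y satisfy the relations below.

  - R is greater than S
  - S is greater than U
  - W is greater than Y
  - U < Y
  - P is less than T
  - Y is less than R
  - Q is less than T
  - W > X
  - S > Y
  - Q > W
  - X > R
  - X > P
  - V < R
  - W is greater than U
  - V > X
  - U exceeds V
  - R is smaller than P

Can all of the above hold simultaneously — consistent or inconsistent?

We have X < V stated directly, yet also V < U < Y < S < R < P < X by chaining the others — so V < X. Contradiction.

inconsistent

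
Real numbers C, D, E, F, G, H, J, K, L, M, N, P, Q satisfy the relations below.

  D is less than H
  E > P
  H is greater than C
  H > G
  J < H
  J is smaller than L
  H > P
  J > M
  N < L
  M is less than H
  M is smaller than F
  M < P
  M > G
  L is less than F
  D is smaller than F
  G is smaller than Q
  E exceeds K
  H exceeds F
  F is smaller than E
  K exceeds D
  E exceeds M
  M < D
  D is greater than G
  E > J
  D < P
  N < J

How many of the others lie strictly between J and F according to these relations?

The relations place J below F. An element lies strictly between them when it is forced above J and also forced below F.
Above J: {L, E, H}. Below F: {G, M, N, L, D}.
Intersection: {L} — 1.

1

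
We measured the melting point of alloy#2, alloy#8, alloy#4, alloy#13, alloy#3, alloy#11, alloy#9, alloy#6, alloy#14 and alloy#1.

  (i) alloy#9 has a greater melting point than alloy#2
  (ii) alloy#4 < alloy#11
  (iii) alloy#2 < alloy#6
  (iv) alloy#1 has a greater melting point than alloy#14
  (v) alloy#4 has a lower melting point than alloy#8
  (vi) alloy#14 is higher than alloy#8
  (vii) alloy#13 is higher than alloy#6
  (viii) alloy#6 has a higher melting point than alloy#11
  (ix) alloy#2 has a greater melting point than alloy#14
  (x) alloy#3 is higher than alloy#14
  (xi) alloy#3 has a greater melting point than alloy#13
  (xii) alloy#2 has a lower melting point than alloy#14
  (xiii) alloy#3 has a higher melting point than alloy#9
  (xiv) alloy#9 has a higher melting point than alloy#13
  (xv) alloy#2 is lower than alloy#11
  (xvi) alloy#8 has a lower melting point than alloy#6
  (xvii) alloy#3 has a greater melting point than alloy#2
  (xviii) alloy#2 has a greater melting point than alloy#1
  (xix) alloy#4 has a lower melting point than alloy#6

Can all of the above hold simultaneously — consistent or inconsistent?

Chaining the given relations yields alloy#14 < alloy#1 < alloy#2, so alloy#14 < alloy#2. But one relation states alloy#2 < alloy#14. These cannot both hold.

inconsistent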